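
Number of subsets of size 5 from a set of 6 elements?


C(n,k) = n! / (k!(n-k)!)
C(6,5) = 6! / (5!1!)
= 6

C(6,5) = 6


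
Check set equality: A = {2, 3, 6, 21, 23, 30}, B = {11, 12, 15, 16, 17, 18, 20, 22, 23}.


Two sets are equal iff they have exactly the same elements.
A = {2, 3, 6, 21, 23, 30}
B = {11, 12, 15, 16, 17, 18, 20, 22, 23}
Differences: {2, 3, 6, 11, 12, 15, 16, 17, 18, 20, 21, 22, 30}
A ≠ B

No, A ≠ B


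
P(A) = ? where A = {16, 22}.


|A| = 2, so |P(A)| = 2^2 = 4
Enumerate subsets by cardinality (0 to 2):
∅, {16}, {22}, {16, 22}

P(A) has 4 subsets: ∅, {16}, {22}, {16, 22}


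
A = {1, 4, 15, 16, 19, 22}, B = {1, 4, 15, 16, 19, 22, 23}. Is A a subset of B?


A ⊆ B means every element of A is in B.
All elements of A are in B.
So A ⊆ B.

Yes, A ⊆ B


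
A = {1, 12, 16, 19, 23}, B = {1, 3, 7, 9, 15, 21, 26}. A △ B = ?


A △ B = (A \ B) ∪ (B \ A) = elements in exactly one of A or B
A \ B = {12, 16, 19, 23}
B \ A = {3, 7, 9, 15, 21, 26}
A △ B = {3, 7, 9, 12, 15, 16, 19, 21, 23, 26}

A △ B = {3, 7, 9, 12, 15, 16, 19, 21, 23, 26}


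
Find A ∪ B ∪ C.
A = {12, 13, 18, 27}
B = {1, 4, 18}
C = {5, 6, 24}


A ∪ B = {1, 4, 12, 13, 18, 27}
(A ∪ B) ∪ C = {1, 4, 5, 6, 12, 13, 18, 24, 27}

A ∪ B ∪ C = {1, 4, 5, 6, 12, 13, 18, 24, 27}


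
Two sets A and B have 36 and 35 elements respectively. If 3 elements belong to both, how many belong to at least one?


|A ∪ B| = |A| + |B| - |A ∩ B|
= 36 + 35 - 3
= 68

|A ∪ B| = 68


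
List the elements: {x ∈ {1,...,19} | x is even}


Checking each candidate:
Condition: even numbers in {1,...,19}
Result = {2, 4, 6, 8, 10, 12, 14, 16, 18}

{2, 4, 6, 8, 10, 12, 14, 16, 18}


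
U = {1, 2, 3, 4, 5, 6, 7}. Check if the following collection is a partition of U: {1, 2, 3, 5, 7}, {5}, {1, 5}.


A partition requires: (1) non-empty parts, (2) pairwise disjoint, (3) union = U
Parts: {1, 2, 3, 5, 7}, {5}, {1, 5}
Union of parts: {1, 2, 3, 5, 7}
U = {1, 2, 3, 4, 5, 6, 7}
All non-empty? True
Pairwise disjoint? False
Covers U? False

No, not a valid partition


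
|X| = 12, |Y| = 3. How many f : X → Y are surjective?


n = |X| = 12, k = |Y| = 3. Surjections via inclusion-exclusion:
S(n,k) = Σ(-1)^i × C(k,i) × (k-i)^n, i=0 to k
i=0: (-1)^0×C(3,0)×3^12 = 531441
i=1: (-1)^1×C(3,1)×2^12 = -12288
i=2: (-1)^2×C(3,2)×1^12 = 3
i=3: (-1)^3×C(3,3)×0^12 = 0
Total = 519156

Number of surjections = 519156


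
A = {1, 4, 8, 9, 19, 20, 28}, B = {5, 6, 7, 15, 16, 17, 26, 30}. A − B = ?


A \ B = elements in A but not in B
A = {1, 4, 8, 9, 19, 20, 28}
B = {5, 6, 7, 15, 16, 17, 26, 30}
Remove from A any elements in B
A \ B = {1, 4, 8, 9, 19, 20, 28}

A \ B = {1, 4, 8, 9, 19, 20, 28}


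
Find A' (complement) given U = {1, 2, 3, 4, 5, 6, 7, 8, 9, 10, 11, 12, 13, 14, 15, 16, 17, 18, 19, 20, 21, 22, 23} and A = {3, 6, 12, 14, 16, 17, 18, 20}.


Aᶜ = U \ A = elements in U but not in A
U = {1, 2, 3, 4, 5, 6, 7, 8, 9, 10, 11, 12, 13, 14, 15, 16, 17, 18, 19, 20, 21, 22, 23}
A = {3, 6, 12, 14, 16, 17, 18, 20}
Aᶜ = {1, 2, 4, 5, 7, 8, 9, 10, 11, 13, 15, 19, 21, 22, 23}

Aᶜ = {1, 2, 4, 5, 7, 8, 9, 10, 11, 13, 15, 19, 21, 22, 23}


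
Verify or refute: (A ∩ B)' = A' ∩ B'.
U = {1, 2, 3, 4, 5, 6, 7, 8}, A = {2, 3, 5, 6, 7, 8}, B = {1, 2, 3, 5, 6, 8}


LHS: A ∩ B = {2, 3, 5, 6, 8}
(A ∩ B)' = U \ (A ∩ B) = {1, 4, 7}
A' = {1, 4}, B' = {4, 7}
Claimed RHS: A' ∩ B' = {4}
Identity is INVALID: LHS = {1, 4, 7} but the RHS claimed here equals {4}. The correct form is (A ∩ B)' = A' ∪ B'.

Identity is invalid: (A ∩ B)' = {1, 4, 7} but A' ∩ B' = {4}. The correct De Morgan law is (A ∩ B)' = A' ∪ B'.


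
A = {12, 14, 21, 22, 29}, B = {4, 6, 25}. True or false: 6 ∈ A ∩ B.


A = {12, 14, 21, 22, 29}, B = {4, 6, 25}
A ∩ B = elements in both A and B
A ∩ B = ∅
Checking if 6 ∈ A ∩ B
6 is not in A ∩ B → False

6 ∉ A ∩ B


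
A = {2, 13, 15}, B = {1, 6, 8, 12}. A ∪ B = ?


A ∪ B = all elements in A or B (or both)
A = {2, 13, 15}
B = {1, 6, 8, 12}
A ∪ B = {1, 2, 6, 8, 12, 13, 15}

A ∪ B = {1, 2, 6, 8, 12, 13, 15}


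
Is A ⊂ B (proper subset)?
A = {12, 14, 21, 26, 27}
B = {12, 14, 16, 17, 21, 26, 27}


A ⊂ B requires: A ⊆ B AND A ≠ B.
A ⊆ B? Yes
A = B? No
A ⊂ B: Yes (A is a proper subset of B)

Yes, A ⊂ B


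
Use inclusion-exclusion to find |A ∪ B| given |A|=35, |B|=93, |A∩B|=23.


|A ∪ B| = |A| + |B| - |A ∩ B|
= 35 + 93 - 23
= 105

|A ∪ B| = 105


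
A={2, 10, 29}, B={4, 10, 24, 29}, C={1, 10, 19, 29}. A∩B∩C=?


A ∩ B = {10, 29}
(A ∩ B) ∩ C = {10, 29}

A ∩ B ∩ C = {10, 29}


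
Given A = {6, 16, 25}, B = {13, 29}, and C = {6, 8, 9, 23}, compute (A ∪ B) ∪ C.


A ∪ B = {6, 13, 16, 25, 29}
(A ∪ B) ∪ C = {6, 8, 9, 13, 16, 23, 25, 29}

A ∪ B ∪ C = {6, 8, 9, 13, 16, 23, 25, 29}


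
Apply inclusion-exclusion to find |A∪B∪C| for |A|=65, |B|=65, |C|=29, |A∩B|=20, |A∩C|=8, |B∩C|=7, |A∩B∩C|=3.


|A∪B∪C| = |A|+|B|+|C| - |A∩B|-|A∩C|-|B∩C| + |A∩B∩C|
= 65+65+29 - 20-8-7 + 3
= 159 - 35 + 3
= 127

|A ∪ B ∪ C| = 127


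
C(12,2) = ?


C(n,k) = n! / (k!(n-k)!)
C(12,2) = 12! / (2!10!)
= 66

C(12,2) = 66


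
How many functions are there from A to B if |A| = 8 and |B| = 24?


Each of |A| = 8 inputs maps to any of |B| = 24 outputs.
# functions = |B|^|A| = 24^8
= 110075314176

Number of functions = 110075314176


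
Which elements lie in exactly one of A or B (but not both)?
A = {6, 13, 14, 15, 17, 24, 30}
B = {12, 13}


A △ B = (A \ B) ∪ (B \ A) = elements in exactly one of A or B
A \ B = {6, 14, 15, 17, 24, 30}
B \ A = {12}
A △ B = {6, 12, 14, 15, 17, 24, 30}

A △ B = {6, 12, 14, 15, 17, 24, 30}


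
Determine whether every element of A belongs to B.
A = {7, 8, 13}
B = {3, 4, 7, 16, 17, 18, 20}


A ⊆ B means every element of A is in B.
Elements in A not in B: {8, 13}
So A ⊄ B.

No, A ⊄ B


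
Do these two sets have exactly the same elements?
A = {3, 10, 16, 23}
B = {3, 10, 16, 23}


Two sets are equal iff they have exactly the same elements.
A = {3, 10, 16, 23}
B = {3, 10, 16, 23}
Same elements → A = B

Yes, A = B


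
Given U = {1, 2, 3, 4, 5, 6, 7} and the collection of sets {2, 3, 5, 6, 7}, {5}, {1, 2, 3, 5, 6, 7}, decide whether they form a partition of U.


A partition requires: (1) non-empty parts, (2) pairwise disjoint, (3) union = U
Parts: {2, 3, 5, 6, 7}, {5}, {1, 2, 3, 5, 6, 7}
Union of parts: {1, 2, 3, 5, 6, 7}
U = {1, 2, 3, 4, 5, 6, 7}
All non-empty? True
Pairwise disjoint? False
Covers U? False

No, not a valid partition


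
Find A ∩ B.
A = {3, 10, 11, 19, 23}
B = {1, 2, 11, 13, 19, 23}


A ∩ B = elements in both A and B
A = {3, 10, 11, 19, 23}
B = {1, 2, 11, 13, 19, 23}
A ∩ B = {11, 19, 23}

A ∩ B = {11, 19, 23}


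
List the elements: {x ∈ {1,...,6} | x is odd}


Checking each candidate:
Condition: odd numbers in {1,...,6}
Result = {1, 3, 5}

{1, 3, 5}


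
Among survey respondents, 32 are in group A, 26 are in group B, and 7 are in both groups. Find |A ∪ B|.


|A ∪ B| = |A| + |B| - |A ∩ B|
= 32 + 26 - 7
= 51

|A ∪ B| = 51


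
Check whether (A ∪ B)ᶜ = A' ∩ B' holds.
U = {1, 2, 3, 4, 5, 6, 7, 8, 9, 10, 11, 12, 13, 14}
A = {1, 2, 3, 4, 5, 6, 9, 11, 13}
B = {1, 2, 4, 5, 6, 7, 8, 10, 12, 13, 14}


LHS: A ∪ B = {1, 2, 3, 4, 5, 6, 7, 8, 9, 10, 11, 12, 13, 14}
(A ∪ B)' = U \ (A ∪ B) = ∅
A' = {7, 8, 10, 12, 14}, B' = {3, 9, 11}
Claimed RHS: A' ∩ B' = ∅
Identity is VALID: LHS = RHS = ∅ ✓

Identity is valid. (A ∪ B)' = A' ∩ B' = ∅


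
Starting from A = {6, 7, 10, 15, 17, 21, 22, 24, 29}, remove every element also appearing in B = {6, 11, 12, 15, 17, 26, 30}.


A \ B = elements in A but not in B
A = {6, 7, 10, 15, 17, 21, 22, 24, 29}
B = {6, 11, 12, 15, 17, 26, 30}
Remove from A any elements in B
A \ B = {7, 10, 21, 22, 24, 29}

A \ B = {7, 10, 21, 22, 24, 29}


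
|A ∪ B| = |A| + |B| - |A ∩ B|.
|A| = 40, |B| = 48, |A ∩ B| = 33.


|A ∪ B| = |A| + |B| - |A ∩ B|
= 40 + 48 - 33
= 55

|A ∪ B| = 55


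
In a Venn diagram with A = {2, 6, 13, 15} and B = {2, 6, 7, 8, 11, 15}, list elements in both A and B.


A = {2, 6, 13, 15}
B = {2, 6, 7, 8, 11, 15}
Region: in both A and B
Elements: {2, 6, 15}

Elements in both A and B: {2, 6, 15}


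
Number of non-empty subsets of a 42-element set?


Total subsets = 2^n = 2^42 = 4398046511104
Non-empty subsets exclude the empty set: 2^n - 1
= 4398046511104 - 1
= 4398046511103

Number of non-empty subsets = 4398046511103


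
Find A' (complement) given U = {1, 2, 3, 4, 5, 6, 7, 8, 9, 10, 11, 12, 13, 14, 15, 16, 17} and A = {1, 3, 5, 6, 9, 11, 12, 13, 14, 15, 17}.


Aᶜ = U \ A = elements in U but not in A
U = {1, 2, 3, 4, 5, 6, 7, 8, 9, 10, 11, 12, 13, 14, 15, 16, 17}
A = {1, 3, 5, 6, 9, 11, 12, 13, 14, 15, 17}
Aᶜ = {2, 4, 7, 8, 10, 16}

Aᶜ = {2, 4, 7, 8, 10, 16}


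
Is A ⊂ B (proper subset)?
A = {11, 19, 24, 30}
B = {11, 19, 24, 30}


A ⊂ B requires: A ⊆ B AND A ≠ B.
A ⊆ B? Yes
A = B? Yes
A = B, so A is not a PROPER subset.

No, A is not a proper subset of B


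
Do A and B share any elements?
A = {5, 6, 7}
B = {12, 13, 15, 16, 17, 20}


Disjoint means A ∩ B = ∅.
A ∩ B = ∅
A ∩ B = ∅, so A and B are disjoint.

No — A and B share no elements (A ∩ B = ∅), so they are disjoint


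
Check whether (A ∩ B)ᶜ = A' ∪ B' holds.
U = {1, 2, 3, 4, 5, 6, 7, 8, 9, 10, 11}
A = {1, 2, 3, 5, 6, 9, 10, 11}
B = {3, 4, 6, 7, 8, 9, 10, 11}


LHS: A ∩ B = {3, 6, 9, 10, 11}
(A ∩ B)' = U \ (A ∩ B) = {1, 2, 4, 5, 7, 8}
A' = {4, 7, 8}, B' = {1, 2, 5}
Claimed RHS: A' ∪ B' = {1, 2, 4, 5, 7, 8}
Identity is VALID: LHS = RHS = {1, 2, 4, 5, 7, 8} ✓

Identity is valid. (A ∩ B)' = A' ∪ B' = {1, 2, 4, 5, 7, 8}


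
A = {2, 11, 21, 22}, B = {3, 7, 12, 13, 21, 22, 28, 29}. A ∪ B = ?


A ∪ B = all elements in A or B (or both)
A = {2, 11, 21, 22}
B = {3, 7, 12, 13, 21, 22, 28, 29}
A ∪ B = {2, 3, 7, 11, 12, 13, 21, 22, 28, 29}

A ∪ B = {2, 3, 7, 11, 12, 13, 21, 22, 28, 29}


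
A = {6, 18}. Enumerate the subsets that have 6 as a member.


A subset of A contains 6 iff the remaining 1 elements form any subset of A \ {6}.
Count: 2^(n-1) = 2^1 = 2
Subsets containing 6: {6}, {6, 18}

Subsets containing 6 (2 total): {6}, {6, 18}


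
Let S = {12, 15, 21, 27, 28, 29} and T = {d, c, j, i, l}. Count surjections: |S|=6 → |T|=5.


n = |S| = 6, k = |T| = 5. Surjections via inclusion-exclusion:
S(n,k) = Σ(-1)^i × C(k,i) × (k-i)^n, i=0 to k
i=0: (-1)^0×C(5,0)×5^6 = 15625
i=1: (-1)^1×C(5,1)×4^6 = -20480
i=2: (-1)^2×C(5,2)×3^6 = 7290
i=3: (-1)^3×C(5,3)×2^6 = -640
i=4: (-1)^4×C(5,4)×1^6 = 5
i=5: (-1)^5×C(5,5)×0^6 = 0
Total = 1800

Number of surjections = 1800


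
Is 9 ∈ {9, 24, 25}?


A = {9, 24, 25}
Checking if 9 is in A
9 is in A → True

9 ∈ A


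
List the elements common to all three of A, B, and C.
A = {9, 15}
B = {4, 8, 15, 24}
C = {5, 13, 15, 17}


A ∩ B = {15}
(A ∩ B) ∩ C = {15}

A ∩ B ∩ C = {15}


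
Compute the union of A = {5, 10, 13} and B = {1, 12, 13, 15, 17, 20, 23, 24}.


A ∪ B = all elements in A or B (or both)
A = {5, 10, 13}
B = {1, 12, 13, 15, 17, 20, 23, 24}
A ∪ B = {1, 5, 10, 12, 13, 15, 17, 20, 23, 24}

A ∪ B = {1, 5, 10, 12, 13, 15, 17, 20, 23, 24}


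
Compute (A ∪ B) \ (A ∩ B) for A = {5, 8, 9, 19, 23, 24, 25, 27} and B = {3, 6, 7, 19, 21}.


A △ B = (A \ B) ∪ (B \ A) = elements in exactly one of A or B
A \ B = {5, 8, 9, 23, 24, 25, 27}
B \ A = {3, 6, 7, 21}
A △ B = {3, 5, 6, 7, 8, 9, 21, 23, 24, 25, 27}

A △ B = {3, 5, 6, 7, 8, 9, 21, 23, 24, 25, 27}


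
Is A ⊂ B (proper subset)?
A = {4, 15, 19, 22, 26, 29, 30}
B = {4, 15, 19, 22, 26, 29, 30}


A ⊂ B requires: A ⊆ B AND A ≠ B.
A ⊆ B? Yes
A = B? Yes
A = B, so A is not a PROPER subset.

No, A is not a proper subset of B


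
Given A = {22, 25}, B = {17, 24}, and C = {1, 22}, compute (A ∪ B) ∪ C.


A ∪ B = {17, 22, 24, 25}
(A ∪ B) ∪ C = {1, 17, 22, 24, 25}

A ∪ B ∪ C = {1, 17, 22, 24, 25}


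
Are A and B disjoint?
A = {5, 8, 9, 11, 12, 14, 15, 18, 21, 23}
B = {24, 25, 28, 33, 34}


Disjoint means A ∩ B = ∅.
A ∩ B = ∅
A ∩ B = ∅, so A and B are disjoint.

Yes, A and B are disjoint


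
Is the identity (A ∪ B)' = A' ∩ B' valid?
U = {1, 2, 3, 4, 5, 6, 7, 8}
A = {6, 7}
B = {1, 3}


LHS: A ∪ B = {1, 3, 6, 7}
(A ∪ B)' = U \ (A ∪ B) = {2, 4, 5, 8}
A' = {1, 2, 3, 4, 5, 8}, B' = {2, 4, 5, 6, 7, 8}
Claimed RHS: A' ∩ B' = {2, 4, 5, 8}
Identity is VALID: LHS = RHS = {2, 4, 5, 8} ✓

Identity is valid. (A ∪ B)' = A' ∩ B' = {2, 4, 5, 8}


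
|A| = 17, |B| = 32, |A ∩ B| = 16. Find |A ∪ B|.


|A ∪ B| = |A| + |B| - |A ∩ B|
= 17 + 32 - 16
= 33

|A ∪ B| = 33


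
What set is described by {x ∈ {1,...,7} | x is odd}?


Checking each candidate:
Condition: odd numbers in {1,...,7}
Result = {1, 3, 5, 7}

{1, 3, 5, 7}


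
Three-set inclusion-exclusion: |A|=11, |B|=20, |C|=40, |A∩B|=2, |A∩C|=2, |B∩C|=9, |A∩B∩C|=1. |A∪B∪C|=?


|A∪B∪C| = |A|+|B|+|C| - |A∩B|-|A∩C|-|B∩C| + |A∩B∩C|
= 11+20+40 - 2-2-9 + 1
= 71 - 13 + 1
= 59

|A ∪ B ∪ C| = 59


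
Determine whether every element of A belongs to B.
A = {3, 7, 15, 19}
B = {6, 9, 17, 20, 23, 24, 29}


A ⊆ B means every element of A is in B.
Elements in A not in B: {3, 7, 15, 19}
So A ⊄ B.

No, A ⊄ B


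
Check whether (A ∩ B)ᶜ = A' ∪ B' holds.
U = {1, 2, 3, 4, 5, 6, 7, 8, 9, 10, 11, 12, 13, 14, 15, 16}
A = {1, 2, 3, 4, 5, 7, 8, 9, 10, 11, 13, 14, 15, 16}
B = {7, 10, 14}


LHS: A ∩ B = {7, 10, 14}
(A ∩ B)' = U \ (A ∩ B) = {1, 2, 3, 4, 5, 6, 8, 9, 11, 12, 13, 15, 16}
A' = {6, 12}, B' = {1, 2, 3, 4, 5, 6, 8, 9, 11, 12, 13, 15, 16}
Claimed RHS: A' ∪ B' = {1, 2, 3, 4, 5, 6, 8, 9, 11, 12, 13, 15, 16}
Identity is VALID: LHS = RHS = {1, 2, 3, 4, 5, 6, 8, 9, 11, 12, 13, 15, 16} ✓

Identity is valid. (A ∩ B)' = A' ∪ B' = {1, 2, 3, 4, 5, 6, 8, 9, 11, 12, 13, 15, 16}


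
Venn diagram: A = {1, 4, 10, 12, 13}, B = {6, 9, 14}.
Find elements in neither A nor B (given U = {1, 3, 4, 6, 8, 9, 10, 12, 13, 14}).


A = {1, 4, 10, 12, 13}
B = {6, 9, 14}
Region: in neither A nor B (given U = {1, 3, 4, 6, 8, 9, 10, 12, 13, 14})
Elements: {3, 8}

Elements in neither A nor B (given U = {1, 3, 4, 6, 8, 9, 10, 12, 13, 14}): {3, 8}


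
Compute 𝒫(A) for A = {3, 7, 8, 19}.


|A| = 4, so |P(A)| = 2^4 = 16
Enumerate subsets by cardinality (0 to 4):
∅, {3}, {7}, {8}, {19}, {3, 7}, {3, 8}, {3, 19}, {7, 8}, {7, 19}, {8, 19}, {3, 7, 8}, {3, 7, 19}, {3, 8, 19}, {7, 8, 19}, {3, 7, 8, 19}

P(A) has 16 subsets: ∅, {3}, {7}, {8}, {19}, {3, 7}, {3, 8}, {3, 19}, {7, 8}, {7, 19}, {8, 19}, {3, 7, 8}, {3, 7, 19}, {3, 8, 19}, {7, 8, 19}, {3, 7, 8, 19}


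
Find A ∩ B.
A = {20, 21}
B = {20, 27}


A ∩ B = elements in both A and B
A = {20, 21}
B = {20, 27}
A ∩ B = {20}

A ∩ B = {20}


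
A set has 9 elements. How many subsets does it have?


Number of subsets = 2^n
= 2^9
= 512

|P(A)| = 512


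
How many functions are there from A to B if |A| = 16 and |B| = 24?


Each of |A| = 16 inputs maps to any of |B| = 24 outputs.
# functions = |B|^|A| = 24^16
= 12116574790945106558976

Number of functions = 12116574790945106558976


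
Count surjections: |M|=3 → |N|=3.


n = |M| = 3, k = |N| = 3. Surjections via inclusion-exclusion:
S(n,k) = Σ(-1)^i × C(k,i) × (k-i)^n, i=0 to k
i=0: (-1)^0×C(3,0)×3^3 = 27
i=1: (-1)^1×C(3,1)×2^3 = -24
i=2: (-1)^2×C(3,2)×1^3 = 3
i=3: (-1)^3×C(3,3)×0^3 = 0
Total = 6

Number of surjections = 6


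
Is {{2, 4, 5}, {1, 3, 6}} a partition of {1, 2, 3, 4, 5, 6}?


A partition requires: (1) non-empty parts, (2) pairwise disjoint, (3) union = U
Parts: {2, 4, 5}, {1, 3, 6}
Union of parts: {1, 2, 3, 4, 5, 6}
U = {1, 2, 3, 4, 5, 6}
All non-empty? True
Pairwise disjoint? True
Covers U? True

Yes, valid partition


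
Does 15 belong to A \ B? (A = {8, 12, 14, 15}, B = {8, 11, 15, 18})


A = {8, 12, 14, 15}, B = {8, 11, 15, 18}
A \ B = elements in A but not in B
A \ B = {12, 14}
Checking if 15 ∈ A \ B
15 is not in A \ B → False

15 ∉ A \ B


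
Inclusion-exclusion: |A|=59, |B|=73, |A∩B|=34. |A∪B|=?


|A ∪ B| = |A| + |B| - |A ∩ B|
= 59 + 73 - 34
= 98

|A ∪ B| = 98


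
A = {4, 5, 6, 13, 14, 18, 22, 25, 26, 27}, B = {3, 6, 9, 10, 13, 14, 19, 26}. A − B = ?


A \ B = elements in A but not in B
A = {4, 5, 6, 13, 14, 18, 22, 25, 26, 27}
B = {3, 6, 9, 10, 13, 14, 19, 26}
Remove from A any elements in B
A \ B = {4, 5, 18, 22, 25, 27}

A \ B = {4, 5, 18, 22, 25, 27}


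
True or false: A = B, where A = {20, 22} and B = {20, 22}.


Two sets are equal iff they have exactly the same elements.
A = {20, 22}
B = {20, 22}
Same elements → A = B

Yes, A = B


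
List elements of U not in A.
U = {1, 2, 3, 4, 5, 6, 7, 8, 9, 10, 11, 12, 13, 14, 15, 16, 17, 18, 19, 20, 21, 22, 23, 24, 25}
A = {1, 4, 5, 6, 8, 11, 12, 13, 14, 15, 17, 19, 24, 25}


Aᶜ = U \ A = elements in U but not in A
U = {1, 2, 3, 4, 5, 6, 7, 8, 9, 10, 11, 12, 13, 14, 15, 16, 17, 18, 19, 20, 21, 22, 23, 24, 25}
A = {1, 4, 5, 6, 8, 11, 12, 13, 14, 15, 17, 19, 24, 25}
Aᶜ = {2, 3, 7, 9, 10, 16, 18, 20, 21, 22, 23}

Aᶜ = {2, 3, 7, 9, 10, 16, 18, 20, 21, 22, 23}


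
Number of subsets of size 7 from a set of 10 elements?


C(n,k) = n! / (k!(n-k)!)
C(10,7) = 10! / (7!3!)
= 120

C(10,7) = 120


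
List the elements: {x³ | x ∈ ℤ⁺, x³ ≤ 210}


Checking each candidate:
Condition: positive perfect cubes ≤ 210
Result = {1, 8, 27, 64, 125}

{1, 8, 27, 64, 125}


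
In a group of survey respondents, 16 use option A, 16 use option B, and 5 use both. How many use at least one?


|A ∪ B| = |A| + |B| - |A ∩ B|
= 16 + 16 - 5
= 27

|A ∪ B| = 27


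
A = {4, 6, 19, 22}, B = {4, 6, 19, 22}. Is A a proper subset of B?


A ⊂ B requires: A ⊆ B AND A ≠ B.
A ⊆ B? Yes
A = B? Yes
A = B, so A is not a PROPER subset.

No, A is not a proper subset of B


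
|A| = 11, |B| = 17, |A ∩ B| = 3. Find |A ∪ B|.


|A ∪ B| = |A| + |B| - |A ∩ B|
= 11 + 17 - 3
= 25

|A ∪ B| = 25


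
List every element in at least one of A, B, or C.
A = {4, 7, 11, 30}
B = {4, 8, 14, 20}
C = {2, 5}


A ∪ B = {4, 7, 8, 11, 14, 20, 30}
(A ∪ B) ∪ C = {2, 4, 5, 7, 8, 11, 14, 20, 30}

A ∪ B ∪ C = {2, 4, 5, 7, 8, 11, 14, 20, 30}


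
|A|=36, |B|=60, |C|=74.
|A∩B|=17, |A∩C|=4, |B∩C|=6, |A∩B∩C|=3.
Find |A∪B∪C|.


|A∪B∪C| = |A|+|B|+|C| - |A∩B|-|A∩C|-|B∩C| + |A∩B∩C|
= 36+60+74 - 17-4-6 + 3
= 170 - 27 + 3
= 146

|A ∪ B ∪ C| = 146


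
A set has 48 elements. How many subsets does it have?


Number of subsets = 2^n
= 2^48
= 281474976710656

|P(A)| = 281474976710656


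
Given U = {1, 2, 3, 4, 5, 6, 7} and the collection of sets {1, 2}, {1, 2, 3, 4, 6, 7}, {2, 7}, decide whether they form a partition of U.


A partition requires: (1) non-empty parts, (2) pairwise disjoint, (3) union = U
Parts: {1, 2}, {1, 2, 3, 4, 6, 7}, {2, 7}
Union of parts: {1, 2, 3, 4, 6, 7}
U = {1, 2, 3, 4, 5, 6, 7}
All non-empty? True
Pairwise disjoint? False
Covers U? False

No, not a valid partition


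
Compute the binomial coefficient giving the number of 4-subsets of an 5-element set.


C(n,k) = n! / (k!(n-k)!)
C(5,4) = 5! / (4!1!)
= 5

C(5,4) = 5


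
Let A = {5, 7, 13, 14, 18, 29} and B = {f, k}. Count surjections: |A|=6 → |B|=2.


n = |A| = 6, k = |B| = 2. Surjections via inclusion-exclusion:
S(n,k) = Σ(-1)^i × C(k,i) × (k-i)^n, i=0 to k
i=0: (-1)^0×C(2,0)×2^6 = 64
i=1: (-1)^1×C(2,1)×1^6 = -2
i=2: (-1)^2×C(2,2)×0^6 = 0
Total = 62

Number of surjections = 62


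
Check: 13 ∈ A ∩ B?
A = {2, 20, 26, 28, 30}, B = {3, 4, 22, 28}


A = {2, 20, 26, 28, 30}, B = {3, 4, 22, 28}
A ∩ B = elements in both A and B
A ∩ B = {28}
Checking if 13 ∈ A ∩ B
13 is not in A ∩ B → False

13 ∉ A ∩ B


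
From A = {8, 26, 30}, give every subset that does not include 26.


A subset of A that omits 26 is a subset of A \ {26}, so there are 2^(n-1) = 2^2 = 4 of them.
Subsets excluding 26: ∅, {8}, {30}, {8, 30}

Subsets excluding 26 (4 total): ∅, {8}, {30}, {8, 30}


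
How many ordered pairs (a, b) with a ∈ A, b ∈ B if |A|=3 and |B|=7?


|A × B| = |A| × |B|
= 3 × 7
= 21

|A × B| = 21


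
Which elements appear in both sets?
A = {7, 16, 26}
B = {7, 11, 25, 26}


A ∩ B = elements in both A and B
A = {7, 16, 26}
B = {7, 11, 25, 26}
A ∩ B = {7, 26}

A ∩ B = {7, 26}


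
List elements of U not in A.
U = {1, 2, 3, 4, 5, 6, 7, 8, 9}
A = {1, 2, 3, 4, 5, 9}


Aᶜ = U \ A = elements in U but not in A
U = {1, 2, 3, 4, 5, 6, 7, 8, 9}
A = {1, 2, 3, 4, 5, 9}
Aᶜ = {6, 7, 8}

Aᶜ = {6, 7, 8}


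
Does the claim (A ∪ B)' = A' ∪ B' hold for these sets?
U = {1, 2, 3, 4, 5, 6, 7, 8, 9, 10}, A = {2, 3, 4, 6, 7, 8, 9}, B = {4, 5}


LHS: A ∪ B = {2, 3, 4, 5, 6, 7, 8, 9}
(A ∪ B)' = U \ (A ∪ B) = {1, 10}
A' = {1, 5, 10}, B' = {1, 2, 3, 6, 7, 8, 9, 10}
Claimed RHS: A' ∪ B' = {1, 2, 3, 5, 6, 7, 8, 9, 10}
Identity is INVALID: LHS = {1, 10} but the RHS claimed here equals {1, 2, 3, 5, 6, 7, 8, 9, 10}. The correct form is (A ∪ B)' = A' ∩ B'.

Identity is invalid: (A ∪ B)' = {1, 10} but A' ∪ B' = {1, 2, 3, 5, 6, 7, 8, 9, 10}. The correct De Morgan law is (A ∪ B)' = A' ∩ B'.


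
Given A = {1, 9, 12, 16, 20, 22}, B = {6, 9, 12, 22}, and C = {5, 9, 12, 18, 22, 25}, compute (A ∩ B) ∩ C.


A ∩ B = {9, 12, 22}
(A ∩ B) ∩ C = {9, 12, 22}

A ∩ B ∩ C = {9, 12, 22}


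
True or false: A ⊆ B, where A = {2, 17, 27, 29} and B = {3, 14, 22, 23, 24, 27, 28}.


A ⊆ B means every element of A is in B.
Elements in A not in B: {2, 17, 29}
So A ⊄ B.

No, A ⊄ B


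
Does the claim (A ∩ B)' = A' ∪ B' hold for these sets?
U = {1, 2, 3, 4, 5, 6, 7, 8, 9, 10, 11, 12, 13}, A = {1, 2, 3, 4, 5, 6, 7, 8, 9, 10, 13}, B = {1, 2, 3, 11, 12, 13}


LHS: A ∩ B = {1, 2, 3, 13}
(A ∩ B)' = U \ (A ∩ B) = {4, 5, 6, 7, 8, 9, 10, 11, 12}
A' = {11, 12}, B' = {4, 5, 6, 7, 8, 9, 10}
Claimed RHS: A' ∪ B' = {4, 5, 6, 7, 8, 9, 10, 11, 12}
Identity is VALID: LHS = RHS = {4, 5, 6, 7, 8, 9, 10, 11, 12} ✓

Identity is valid. (A ∩ B)' = A' ∪ B' = {4, 5, 6, 7, 8, 9, 10, 11, 12}


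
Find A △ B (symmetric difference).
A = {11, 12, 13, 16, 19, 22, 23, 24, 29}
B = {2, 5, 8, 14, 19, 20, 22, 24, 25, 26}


A △ B = (A \ B) ∪ (B \ A) = elements in exactly one of A or B
A \ B = {11, 12, 13, 16, 23, 29}
B \ A = {2, 5, 8, 14, 20, 25, 26}
A △ B = {2, 5, 8, 11, 12, 13, 14, 16, 20, 23, 25, 26, 29}

A △ B = {2, 5, 8, 11, 12, 13, 14, 16, 20, 23, 25, 26, 29}


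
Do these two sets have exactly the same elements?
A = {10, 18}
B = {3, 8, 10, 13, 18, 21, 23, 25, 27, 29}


Two sets are equal iff they have exactly the same elements.
A = {10, 18}
B = {3, 8, 10, 13, 18, 21, 23, 25, 27, 29}
Differences: {3, 8, 13, 21, 23, 25, 27, 29}
A ≠ B

No, A ≠ B


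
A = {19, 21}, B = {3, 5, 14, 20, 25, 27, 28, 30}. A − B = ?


A \ B = elements in A but not in B
A = {19, 21}
B = {3, 5, 14, 20, 25, 27, 28, 30}
Remove from A any elements in B
A \ B = {19, 21}

A \ B = {19, 21}


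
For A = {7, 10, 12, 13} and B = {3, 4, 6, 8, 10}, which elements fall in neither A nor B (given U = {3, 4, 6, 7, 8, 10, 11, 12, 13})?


A = {7, 10, 12, 13}
B = {3, 4, 6, 8, 10}
Region: in neither A nor B (given U = {3, 4, 6, 7, 8, 10, 11, 12, 13})
Elements: {11}

Elements in neither A nor B (given U = {3, 4, 6, 7, 8, 10, 11, 12, 13}): {11}


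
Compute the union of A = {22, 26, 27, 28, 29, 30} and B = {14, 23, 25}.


A ∪ B = all elements in A or B (or both)
A = {22, 26, 27, 28, 29, 30}
B = {14, 23, 25}
A ∪ B = {14, 22, 23, 25, 26, 27, 28, 29, 30}

A ∪ B = {14, 22, 23, 25, 26, 27, 28, 29, 30}


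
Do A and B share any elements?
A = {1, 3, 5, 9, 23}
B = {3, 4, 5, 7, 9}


Disjoint means A ∩ B = ∅.
A ∩ B = {3, 5, 9}
A ∩ B ≠ ∅, so A and B are NOT disjoint.

Yes — A and B share the element(s) of A ∩ B = {3, 5, 9}, so they are not disjoint


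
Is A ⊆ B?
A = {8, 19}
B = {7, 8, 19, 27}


A ⊆ B means every element of A is in B.
All elements of A are in B.
So A ⊆ B.

Yes, A ⊆ B


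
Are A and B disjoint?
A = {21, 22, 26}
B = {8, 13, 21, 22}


Disjoint means A ∩ B = ∅.
A ∩ B = {21, 22}
A ∩ B ≠ ∅, so A and B are NOT disjoint.

No, A and B are not disjoint (A ∩ B = {21, 22})


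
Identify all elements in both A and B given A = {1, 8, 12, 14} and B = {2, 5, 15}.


A = {1, 8, 12, 14}
B = {2, 5, 15}
Region: in both A and B
Elements: ∅

Elements in both A and B: ∅


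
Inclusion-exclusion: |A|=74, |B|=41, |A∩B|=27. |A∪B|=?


|A ∪ B| = |A| + |B| - |A ∩ B|
= 74 + 41 - 27
= 88

|A ∪ B| = 88


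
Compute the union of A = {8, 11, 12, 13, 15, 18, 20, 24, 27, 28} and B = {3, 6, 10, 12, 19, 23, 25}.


A ∪ B = all elements in A or B (or both)
A = {8, 11, 12, 13, 15, 18, 20, 24, 27, 28}
B = {3, 6, 10, 12, 19, 23, 25}
A ∪ B = {3, 6, 8, 10, 11, 12, 13, 15, 18, 19, 20, 23, 24, 25, 27, 28}

A ∪ B = {3, 6, 8, 10, 11, 12, 13, 15, 18, 19, 20, 23, 24, 25, 27, 28}


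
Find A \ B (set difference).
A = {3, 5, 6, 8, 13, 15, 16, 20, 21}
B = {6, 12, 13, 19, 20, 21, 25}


A \ B = elements in A but not in B
A = {3, 5, 6, 8, 13, 15, 16, 20, 21}
B = {6, 12, 13, 19, 20, 21, 25}
Remove from A any elements in B
A \ B = {3, 5, 8, 15, 16}

A \ B = {3, 5, 8, 15, 16}


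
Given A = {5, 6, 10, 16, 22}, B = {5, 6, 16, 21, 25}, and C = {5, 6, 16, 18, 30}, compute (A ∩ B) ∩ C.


A ∩ B = {5, 6, 16}
(A ∩ B) ∩ C = {5, 6, 16}

A ∩ B ∩ C = {5, 6, 16}


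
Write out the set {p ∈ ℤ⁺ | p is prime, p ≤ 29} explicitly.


Checking each candidate:
Condition: primes ≤ 29
Result = {2, 3, 5, 7, 11, 13, 17, 19, 23, 29}

{2, 3, 5, 7, 11, 13, 17, 19, 23, 29}


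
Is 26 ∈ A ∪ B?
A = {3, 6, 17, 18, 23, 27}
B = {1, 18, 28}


A = {3, 6, 17, 18, 23, 27}, B = {1, 18, 28}
A ∪ B = all elements in A or B
A ∪ B = {1, 3, 6, 17, 18, 23, 27, 28}
Checking if 26 ∈ A ∪ B
26 is not in A ∪ B → False

26 ∉ A ∪ B


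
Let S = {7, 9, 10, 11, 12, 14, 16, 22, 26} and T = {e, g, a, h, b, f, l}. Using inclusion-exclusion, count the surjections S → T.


n = |S| = 9, k = |T| = 7. Surjections via inclusion-exclusion:
S(n,k) = Σ(-1)^i × C(k,i) × (k-i)^n, i=0 to k
i=0: (-1)^0×C(7,0)×7^9 = 40353607
i=1: (-1)^1×C(7,1)×6^9 = -70543872
i=2: (-1)^2×C(7,2)×5^9 = 41015625
i=3: (-1)^3×C(7,3)×4^9 = -9175040
i=4: (-1)^4×C(7,4)×3^9 = 688905
i=5: (-1)^5×C(7,5)×2^9 = -10752
i=6: (-1)^6×C(7,6)×1^9 = 7
i=7: (-1)^7×C(7,7)×0^9 = 0
Total = 2328480

Number of surjections = 2328480


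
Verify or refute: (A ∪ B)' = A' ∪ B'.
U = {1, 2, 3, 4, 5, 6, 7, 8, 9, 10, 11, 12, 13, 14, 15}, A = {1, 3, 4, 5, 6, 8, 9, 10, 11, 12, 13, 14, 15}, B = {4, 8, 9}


LHS: A ∪ B = {1, 3, 4, 5, 6, 8, 9, 10, 11, 12, 13, 14, 15}
(A ∪ B)' = U \ (A ∪ B) = {2, 7}
A' = {2, 7}, B' = {1, 2, 3, 5, 6, 7, 10, 11, 12, 13, 14, 15}
Claimed RHS: A' ∪ B' = {1, 2, 3, 5, 6, 7, 10, 11, 12, 13, 14, 15}
Identity is INVALID: LHS = {2, 7} but the RHS claimed here equals {1, 2, 3, 5, 6, 7, 10, 11, 12, 13, 14, 15}. The correct form is (A ∪ B)' = A' ∩ B'.

Identity is invalid: (A ∪ B)' = {2, 7} but A' ∪ B' = {1, 2, 3, 5, 6, 7, 10, 11, 12, 13, 14, 15}. The correct De Morgan law is (A ∪ B)' = A' ∩ B'.


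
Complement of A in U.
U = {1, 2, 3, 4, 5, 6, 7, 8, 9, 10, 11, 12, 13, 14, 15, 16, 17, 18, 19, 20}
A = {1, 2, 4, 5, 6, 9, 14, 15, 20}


Aᶜ = U \ A = elements in U but not in A
U = {1, 2, 3, 4, 5, 6, 7, 8, 9, 10, 11, 12, 13, 14, 15, 16, 17, 18, 19, 20}
A = {1, 2, 4, 5, 6, 9, 14, 15, 20}
Aᶜ = {3, 7, 8, 10, 11, 12, 13, 16, 17, 18, 19}

Aᶜ = {3, 7, 8, 10, 11, 12, 13, 16, 17, 18, 19}


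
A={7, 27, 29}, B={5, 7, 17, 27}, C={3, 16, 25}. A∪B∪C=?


A ∪ B = {5, 7, 17, 27, 29}
(A ∪ B) ∪ C = {3, 5, 7, 16, 17, 25, 27, 29}

A ∪ B ∪ C = {3, 5, 7, 16, 17, 25, 27, 29}


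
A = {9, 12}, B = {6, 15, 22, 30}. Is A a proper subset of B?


A ⊂ B requires: A ⊆ B AND A ≠ B.
A ⊆ B? No
A ⊄ B, so A is not a proper subset.

No, A is not a proper subset of B


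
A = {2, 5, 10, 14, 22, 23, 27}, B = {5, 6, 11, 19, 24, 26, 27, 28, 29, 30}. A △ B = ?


A △ B = (A \ B) ∪ (B \ A) = elements in exactly one of A or B
A \ B = {2, 10, 14, 22, 23}
B \ A = {6, 11, 19, 24, 26, 28, 29, 30}
A △ B = {2, 6, 10, 11, 14, 19, 22, 23, 24, 26, 28, 29, 30}

A △ B = {2, 6, 10, 11, 14, 19, 22, 23, 24, 26, 28, 29, 30}


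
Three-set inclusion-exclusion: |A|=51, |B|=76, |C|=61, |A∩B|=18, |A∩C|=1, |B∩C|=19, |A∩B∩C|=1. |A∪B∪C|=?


|A∪B∪C| = |A|+|B|+|C| - |A∩B|-|A∩C|-|B∩C| + |A∩B∩C|
= 51+76+61 - 18-1-19 + 1
= 188 - 38 + 1
= 151

|A ∪ B ∪ C| = 151


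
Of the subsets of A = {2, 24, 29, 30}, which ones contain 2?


A subset of A contains 2 iff the remaining 3 elements form any subset of A \ {2}.
Count: 2^(n-1) = 2^3 = 8
Subsets containing 2: {2}, {2, 24}, {2, 29}, {2, 30}, {2, 24, 29}, {2, 24, 30}, {2, 29, 30}, {2, 24, 29, 30}

Subsets containing 2 (8 total): {2}, {2, 24}, {2, 29}, {2, 30}, {2, 24, 29}, {2, 24, 30}, {2, 29, 30}, {2, 24, 29, 30}


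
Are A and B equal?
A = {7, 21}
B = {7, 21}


Two sets are equal iff they have exactly the same elements.
A = {7, 21}
B = {7, 21}
Same elements → A = B

Yes, A = B


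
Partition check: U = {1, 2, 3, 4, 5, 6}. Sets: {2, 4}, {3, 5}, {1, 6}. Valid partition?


A partition requires: (1) non-empty parts, (2) pairwise disjoint, (3) union = U
Parts: {2, 4}, {3, 5}, {1, 6}
Union of parts: {1, 2, 3, 4, 5, 6}
U = {1, 2, 3, 4, 5, 6}
All non-empty? True
Pairwise disjoint? True
Covers U? True

Yes, valid partition


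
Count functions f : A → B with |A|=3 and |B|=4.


Each of |A| = 3 inputs maps to any of |B| = 4 outputs.
# functions = |B|^|A| = 4^3
= 64

Number of functions = 64


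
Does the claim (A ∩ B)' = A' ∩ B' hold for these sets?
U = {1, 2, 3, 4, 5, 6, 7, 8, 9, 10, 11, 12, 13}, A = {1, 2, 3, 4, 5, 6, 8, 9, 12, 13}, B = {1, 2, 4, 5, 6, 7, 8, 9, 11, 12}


LHS: A ∩ B = {1, 2, 4, 5, 6, 8, 9, 12}
(A ∩ B)' = U \ (A ∩ B) = {3, 7, 10, 11, 13}
A' = {7, 10, 11}, B' = {3, 10, 13}
Claimed RHS: A' ∩ B' = {10}
Identity is INVALID: LHS = {3, 7, 10, 11, 13} but the RHS claimed here equals {10}. The correct form is (A ∩ B)' = A' ∪ B'.

Identity is invalid: (A ∩ B)' = {3, 7, 10, 11, 13} but A' ∩ B' = {10}. The correct De Morgan law is (A ∩ B)' = A' ∪ B'.


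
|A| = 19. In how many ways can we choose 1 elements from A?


C(n,k) = n! / (k!(n-k)!)
C(19,1) = 19! / (1!18!)
= 19

C(19,1) = 19


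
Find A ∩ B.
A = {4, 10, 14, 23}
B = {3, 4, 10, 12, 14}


A ∩ B = elements in both A and B
A = {4, 10, 14, 23}
B = {3, 4, 10, 12, 14}
A ∩ B = {4, 10, 14}

A ∩ B = {4, 10, 14}


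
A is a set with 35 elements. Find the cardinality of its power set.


Number of subsets = 2^n
= 2^35
= 34359738368

|P(A)| = 34359738368


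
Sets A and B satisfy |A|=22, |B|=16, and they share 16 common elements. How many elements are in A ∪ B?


|A ∪ B| = |A| + |B| - |A ∩ B|
= 22 + 16 - 16
= 22

|A ∪ B| = 22


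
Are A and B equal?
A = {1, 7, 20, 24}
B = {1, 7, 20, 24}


Two sets are equal iff they have exactly the same elements.
A = {1, 7, 20, 24}
B = {1, 7, 20, 24}
Same elements → A = B

Yes, A = B


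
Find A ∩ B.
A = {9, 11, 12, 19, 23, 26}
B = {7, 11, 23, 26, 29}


A ∩ B = elements in both A and B
A = {9, 11, 12, 19, 23, 26}
B = {7, 11, 23, 26, 29}
A ∩ B = {11, 23, 26}

A ∩ B = {11, 23, 26}


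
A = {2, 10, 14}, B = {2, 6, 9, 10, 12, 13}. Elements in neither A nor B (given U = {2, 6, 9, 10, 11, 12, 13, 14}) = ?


A = {2, 10, 14}
B = {2, 6, 9, 10, 12, 13}
Region: in neither A nor B (given U = {2, 6, 9, 10, 11, 12, 13, 14})
Elements: {11}

Elements in neither A nor B (given U = {2, 6, 9, 10, 11, 12, 13, 14}): {11}


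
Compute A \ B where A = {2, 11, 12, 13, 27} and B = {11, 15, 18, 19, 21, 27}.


A \ B = elements in A but not in B
A = {2, 11, 12, 13, 27}
B = {11, 15, 18, 19, 21, 27}
Remove from A any elements in B
A \ B = {2, 12, 13}

A \ B = {2, 12, 13}


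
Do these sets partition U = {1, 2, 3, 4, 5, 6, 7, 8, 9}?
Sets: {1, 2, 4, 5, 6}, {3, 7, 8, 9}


A partition requires: (1) non-empty parts, (2) pairwise disjoint, (3) union = U
Parts: {1, 2, 4, 5, 6}, {3, 7, 8, 9}
Union of parts: {1, 2, 3, 4, 5, 6, 7, 8, 9}
U = {1, 2, 3, 4, 5, 6, 7, 8, 9}
All non-empty? True
Pairwise disjoint? True
Covers U? True

Yes, valid partition


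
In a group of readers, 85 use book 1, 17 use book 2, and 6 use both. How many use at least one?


|A ∪ B| = |A| + |B| - |A ∩ B|
= 85 + 17 - 6
= 96

|A ∪ B| = 96


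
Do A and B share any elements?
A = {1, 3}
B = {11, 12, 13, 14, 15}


Disjoint means A ∩ B = ∅.
A ∩ B = ∅
A ∩ B = ∅, so A and B are disjoint.

No — A and B share no elements (A ∩ B = ∅), so they are disjoint


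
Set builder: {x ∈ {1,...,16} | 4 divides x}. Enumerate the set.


Checking each candidate:
Condition: multiples of 4 in {1,...,16}
Result = {4, 8, 12, 16}

{4, 8, 12, 16}


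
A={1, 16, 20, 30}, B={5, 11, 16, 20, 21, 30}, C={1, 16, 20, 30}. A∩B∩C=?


A ∩ B = {16, 20, 30}
(A ∩ B) ∩ C = {16, 20, 30}

A ∩ B ∩ C = {16, 20, 30}


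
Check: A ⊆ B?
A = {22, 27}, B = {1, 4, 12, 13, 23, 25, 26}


A ⊆ B means every element of A is in B.
Elements in A not in B: {22, 27}
So A ⊄ B.

No, A ⊄ B


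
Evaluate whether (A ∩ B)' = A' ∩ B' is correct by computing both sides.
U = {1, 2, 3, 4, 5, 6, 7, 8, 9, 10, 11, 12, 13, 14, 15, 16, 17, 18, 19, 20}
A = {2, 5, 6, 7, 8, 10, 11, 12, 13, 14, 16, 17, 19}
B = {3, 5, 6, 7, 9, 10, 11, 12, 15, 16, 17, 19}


LHS: A ∩ B = {5, 6, 7, 10, 11, 12, 16, 17, 19}
(A ∩ B)' = U \ (A ∩ B) = {1, 2, 3, 4, 8, 9, 13, 14, 15, 18, 20}
A' = {1, 3, 4, 9, 15, 18, 20}, B' = {1, 2, 4, 8, 13, 14, 18, 20}
Claimed RHS: A' ∩ B' = {1, 4, 18, 20}
Identity is INVALID: LHS = {1, 2, 3, 4, 8, 9, 13, 14, 15, 18, 20} but the RHS claimed here equals {1, 4, 18, 20}. The correct form is (A ∩ B)' = A' ∪ B'.

Identity is invalid: (A ∩ B)' = {1, 2, 3, 4, 8, 9, 13, 14, 15, 18, 20} but A' ∩ B' = {1, 4, 18, 20}. The correct De Morgan law is (A ∩ B)' = A' ∪ B'.


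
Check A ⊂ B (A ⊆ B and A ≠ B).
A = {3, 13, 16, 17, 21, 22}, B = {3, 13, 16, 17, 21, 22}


A ⊂ B requires: A ⊆ B AND A ≠ B.
A ⊆ B? Yes
A = B? Yes
A = B, so A is not a PROPER subset.

No, A is not a proper subset of B


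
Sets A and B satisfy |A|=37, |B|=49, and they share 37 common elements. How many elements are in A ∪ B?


|A ∪ B| = |A| + |B| - |A ∩ B|
= 37 + 49 - 37
= 49

|A ∪ B| = 49


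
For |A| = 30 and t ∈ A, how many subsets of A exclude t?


Subsets of A avoiding t are subsets of A \ {t}, which has 29 elements.
Count = 2^(n-1) = 2^29
= 536870912

Number of subsets avoiding t = 536870912


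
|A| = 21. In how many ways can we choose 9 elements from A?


C(n,k) = n! / (k!(n-k)!)
C(21,9) = 21! / (9!12!)
= 293930

C(21,9) = 293930


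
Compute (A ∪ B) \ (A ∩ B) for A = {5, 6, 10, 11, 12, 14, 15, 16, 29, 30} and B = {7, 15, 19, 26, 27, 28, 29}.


A △ B = (A \ B) ∪ (B \ A) = elements in exactly one of A or B
A \ B = {5, 6, 10, 11, 12, 14, 16, 30}
B \ A = {7, 19, 26, 27, 28}
A △ B = {5, 6, 7, 10, 11, 12, 14, 16, 19, 26, 27, 28, 30}

A △ B = {5, 6, 7, 10, 11, 12, 14, 16, 19, 26, 27, 28, 30}


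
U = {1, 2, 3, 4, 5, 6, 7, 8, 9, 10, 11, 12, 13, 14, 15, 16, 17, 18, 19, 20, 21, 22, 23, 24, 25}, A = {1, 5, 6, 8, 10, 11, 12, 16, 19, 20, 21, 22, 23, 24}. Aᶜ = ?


Aᶜ = U \ A = elements in U but not in A
U = {1, 2, 3, 4, 5, 6, 7, 8, 9, 10, 11, 12, 13, 14, 15, 16, 17, 18, 19, 20, 21, 22, 23, 24, 25}
A = {1, 5, 6, 8, 10, 11, 12, 16, 19, 20, 21, 22, 23, 24}
Aᶜ = {2, 3, 4, 7, 9, 13, 14, 15, 17, 18, 25}

Aᶜ = {2, 3, 4, 7, 9, 13, 14, 15, 17, 18, 25}


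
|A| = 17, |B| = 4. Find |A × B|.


|A × B| = |A| × |B|
= 17 × 4
= 68

|A × B| = 68


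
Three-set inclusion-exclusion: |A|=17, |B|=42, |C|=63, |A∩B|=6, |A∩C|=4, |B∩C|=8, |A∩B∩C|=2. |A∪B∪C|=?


|A∪B∪C| = |A|+|B|+|C| - |A∩B|-|A∩C|-|B∩C| + |A∩B∩C|
= 17+42+63 - 6-4-8 + 2
= 122 - 18 + 2
= 106

|A ∪ B ∪ C| = 106


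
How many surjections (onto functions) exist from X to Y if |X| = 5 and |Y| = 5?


n = |X| = 5, k = |Y| = 5. Surjections via inclusion-exclusion:
S(n,k) = Σ(-1)^i × C(k,i) × (k-i)^n, i=0 to k
i=0: (-1)^0×C(5,0)×5^5 = 3125
i=1: (-1)^1×C(5,1)×4^5 = -5120
i=2: (-1)^2×C(5,2)×3^5 = 2430
i=3: (-1)^3×C(5,3)×2^5 = -320
i=4: (-1)^4×C(5,4)×1^5 = 5
i=5: (-1)^5×C(5,5)×0^5 = 0
Total = 120

Number of surjections = 120


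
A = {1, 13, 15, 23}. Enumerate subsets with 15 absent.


A subset of A that omits 15 is a subset of A \ {15}, so there are 2^(n-1) = 2^3 = 8 of them.
Subsets excluding 15: ∅, {1}, {13}, {23}, {1, 13}, {1, 23}, {13, 23}, {1, 13, 23}

Subsets excluding 15 (8 total): ∅, {1}, {13}, {23}, {1, 13}, {1, 23}, {13, 23}, {1, 13, 23}


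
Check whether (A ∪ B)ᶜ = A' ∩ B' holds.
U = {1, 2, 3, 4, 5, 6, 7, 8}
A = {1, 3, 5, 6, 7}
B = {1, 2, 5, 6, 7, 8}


LHS: A ∪ B = {1, 2, 3, 5, 6, 7, 8}
(A ∪ B)' = U \ (A ∪ B) = {4}
A' = {2, 4, 8}, B' = {3, 4}
Claimed RHS: A' ∩ B' = {4}
Identity is VALID: LHS = RHS = {4} ✓

Identity is valid. (A ∪ B)' = A' ∩ B' = {4}


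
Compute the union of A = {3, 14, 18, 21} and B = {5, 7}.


A ∪ B = all elements in A or B (or both)
A = {3, 14, 18, 21}
B = {5, 7}
A ∪ B = {3, 5, 7, 14, 18, 21}

A ∪ B = {3, 5, 7, 14, 18, 21}


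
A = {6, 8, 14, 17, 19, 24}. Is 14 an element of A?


A = {6, 8, 14, 17, 19, 24}
Checking if 14 is in A
14 is in A → True

14 ∈ A


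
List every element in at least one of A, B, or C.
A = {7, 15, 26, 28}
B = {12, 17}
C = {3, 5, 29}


A ∪ B = {7, 12, 15, 17, 26, 28}
(A ∪ B) ∪ C = {3, 5, 7, 12, 15, 17, 26, 28, 29}

A ∪ B ∪ C = {3, 5, 7, 12, 15, 17, 26, 28, 29}


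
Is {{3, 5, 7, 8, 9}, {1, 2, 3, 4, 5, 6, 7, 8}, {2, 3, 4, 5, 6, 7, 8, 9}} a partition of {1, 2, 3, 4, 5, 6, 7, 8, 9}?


A partition requires: (1) non-empty parts, (2) pairwise disjoint, (3) union = U
Parts: {3, 5, 7, 8, 9}, {1, 2, 3, 4, 5, 6, 7, 8}, {2, 3, 4, 5, 6, 7, 8, 9}
Union of parts: {1, 2, 3, 4, 5, 6, 7, 8, 9}
U = {1, 2, 3, 4, 5, 6, 7, 8, 9}
All non-empty? True
Pairwise disjoint? False
Covers U? True

No, not a valid partition


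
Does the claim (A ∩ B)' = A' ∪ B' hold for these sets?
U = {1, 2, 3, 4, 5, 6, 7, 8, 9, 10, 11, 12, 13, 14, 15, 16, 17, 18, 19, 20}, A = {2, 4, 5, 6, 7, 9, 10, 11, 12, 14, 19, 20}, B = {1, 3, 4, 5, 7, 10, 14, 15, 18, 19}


LHS: A ∩ B = {4, 5, 7, 10, 14, 19}
(A ∩ B)' = U \ (A ∩ B) = {1, 2, 3, 6, 8, 9, 11, 12, 13, 15, 16, 17, 18, 20}
A' = {1, 3, 8, 13, 15, 16, 17, 18}, B' = {2, 6, 8, 9, 11, 12, 13, 16, 17, 20}
Claimed RHS: A' ∪ B' = {1, 2, 3, 6, 8, 9, 11, 12, 13, 15, 16, 17, 18, 20}
Identity is VALID: LHS = RHS = {1, 2, 3, 6, 8, 9, 11, 12, 13, 15, 16, 17, 18, 20} ✓

Identity is valid. (A ∩ B)' = A' ∪ B' = {1, 2, 3, 6, 8, 9, 11, 12, 13, 15, 16, 17, 18, 20}


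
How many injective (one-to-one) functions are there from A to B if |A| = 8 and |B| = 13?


An injection sends each of |A| = 8 inputs to a distinct output in B.
# injections = |B|·(|B|-1)·…·(|B|-|A|+1) = 13! / (13 - 8)!
= 13 × 12 × 11 × 10 × 9 × 8 × 7 × 6
= 51891840

Number of injections = 51891840


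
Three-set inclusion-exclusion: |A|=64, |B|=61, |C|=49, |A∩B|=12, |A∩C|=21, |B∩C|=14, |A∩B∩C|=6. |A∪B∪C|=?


|A∪B∪C| = |A|+|B|+|C| - |A∩B|-|A∩C|-|B∩C| + |A∩B∩C|
= 64+61+49 - 12-21-14 + 6
= 174 - 47 + 6
= 133

|A ∪ B ∪ C| = 133
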